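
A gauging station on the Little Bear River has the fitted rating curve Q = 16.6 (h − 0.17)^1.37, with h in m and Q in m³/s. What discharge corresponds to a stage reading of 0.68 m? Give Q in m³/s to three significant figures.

Q = 16.6 × (0.68 − 0.17)^1.37 = 16.6 × 0.51^1.37 = 6.599 m³/s

6.60 m³/s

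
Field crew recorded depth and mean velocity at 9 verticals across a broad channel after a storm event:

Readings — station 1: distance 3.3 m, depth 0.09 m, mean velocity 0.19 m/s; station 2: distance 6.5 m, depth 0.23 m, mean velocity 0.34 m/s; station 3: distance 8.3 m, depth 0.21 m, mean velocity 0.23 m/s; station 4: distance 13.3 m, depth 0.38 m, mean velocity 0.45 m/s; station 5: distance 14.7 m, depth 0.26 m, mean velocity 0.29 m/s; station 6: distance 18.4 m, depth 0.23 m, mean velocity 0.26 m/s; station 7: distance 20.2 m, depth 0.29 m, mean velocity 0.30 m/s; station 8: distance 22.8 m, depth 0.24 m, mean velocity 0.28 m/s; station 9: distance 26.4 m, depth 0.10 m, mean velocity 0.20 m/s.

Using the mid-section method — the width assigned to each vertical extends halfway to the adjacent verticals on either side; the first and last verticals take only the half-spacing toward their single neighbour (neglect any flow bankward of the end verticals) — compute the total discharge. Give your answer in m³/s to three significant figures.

1.73 m³/s

w_1 = (6.5 − 3.3)/2 = 1.6 m; q_1 = 0.19 × 0.09 × 1.6 = 0.02736 m³/s
w_2 = (8.3 − 3.3)/2 = 2.5 m; q_2 = 0.34 × 0.23 × 2.5 = 0.1955 m³/s
w_3 = (13.3 − 6.5)/2 = 3.4 m; q_3 = 0.23 × 0.21 × 3.4 = 0.1642 m³/s
w_4 = (14.7 − 8.3)/2 = 3.2 m; q_4 = 0.45 × 0.38 × 3.2 = 0.5472 m³/s
w_5 = (18.4 − 13.3)/2 = 2.55 m; q_5 = 0.29 × 0.26 × 2.55 = 0.1923 m³/s
w_6 = (20.2 − 14.7)/2 = 2.75 m; q_6 = 0.26 × 0.23 × 2.75 = 0.1645 m³/s
w_7 = (22.8 − 18.4)/2 = 2.2 m; q_7 = 0.30 × 0.29 × 2.2 = 0.1914 m³/s
w_8 = (26.4 − 20.2)/2 = 3.1 m; q_8 = 0.28 × 0.24 × 3.1 = 0.2083 m³/s
w_9 = (26.4 − 22.8)/2 = 1.8 m; q_9 = 0.20 × 0.10 × 1.8 = 0.03600 m³/s
Q = Σ qᵢ = 1.727 m³/s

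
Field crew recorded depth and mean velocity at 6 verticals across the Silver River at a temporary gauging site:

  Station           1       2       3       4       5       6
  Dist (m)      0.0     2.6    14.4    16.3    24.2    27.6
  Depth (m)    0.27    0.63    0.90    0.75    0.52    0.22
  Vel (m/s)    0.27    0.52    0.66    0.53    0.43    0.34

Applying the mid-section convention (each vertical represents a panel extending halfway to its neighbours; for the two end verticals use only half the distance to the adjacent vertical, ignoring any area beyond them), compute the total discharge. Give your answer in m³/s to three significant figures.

9.86 m³/s

w_1 = (2.6 − 0.0)/2 = 1.3 m; q_1 = 0.27 × 0.27 × 1.3 = 0.09477 m³/s
w_2 = (14.4 − 0.0)/2 = 7.2 m; q_2 = 0.52 × 0.63 × 7.2 = 2.359 m³/s
w_3 = (16.3 − 2.6)/2 = 6.85 m; q_3 = 0.66 × 0.90 × 6.85 = 4.069 m³/s
w_4 = (24.2 − 14.4)/2 = 4.9 m; q_4 = 0.53 × 0.75 × 4.9 = 1.948 m³/s
w_5 = (27.6 − 16.3)/2 = 5.65 m; q_5 = 0.43 × 0.52 × 5.65 = 1.263 m³/s
w_6 = (27.6 − 24.2)/2 = 1.7 m; q_6 = 0.34 × 0.22 × 1.7 = 0.1272 m³/s
Q = Σ qᵢ = 9.861 m³/s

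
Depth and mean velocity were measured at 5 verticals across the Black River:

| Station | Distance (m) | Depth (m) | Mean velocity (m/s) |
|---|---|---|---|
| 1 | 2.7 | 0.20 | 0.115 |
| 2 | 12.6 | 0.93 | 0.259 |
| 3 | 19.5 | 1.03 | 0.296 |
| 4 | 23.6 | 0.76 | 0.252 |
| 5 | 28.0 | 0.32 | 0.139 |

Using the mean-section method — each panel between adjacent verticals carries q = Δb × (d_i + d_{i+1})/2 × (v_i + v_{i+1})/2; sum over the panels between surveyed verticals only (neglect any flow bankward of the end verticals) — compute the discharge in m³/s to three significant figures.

4.39 m³/s

Panel 1-2: Δb = 9.9 m, d̄ = (0.20+0.93)/2 = 0.565, v̄ = (0.115+0.259)/2 = 0.187 → q = 9.9×0.565×0.187 = 1.046 m³/s
Panel 2-3: Δb = 6.9 m, d̄ = (0.93+1.03)/2 = 0.98, v̄ = (0.259+0.296)/2 = 0.2775 → q = 6.9×0.98×0.2775 = 1.876 m³/s
Panel 3-4: Δb = 4.1 m, d̄ = (1.03+0.76)/2 = 0.895, v̄ = (0.296+0.252)/2 = 0.274 → q = 4.1×0.895×0.274 = 1.005 m³/s
Panel 4-5: Δb = 4.4 m, d̄ = (0.76+0.32)/2 = 0.54, v̄ = (0.252+0.139)/2 = 0.1955 → q = 4.4×0.54×0.1955 = 0.4645 m³/s
Q = Σ q = 4.392 m³/s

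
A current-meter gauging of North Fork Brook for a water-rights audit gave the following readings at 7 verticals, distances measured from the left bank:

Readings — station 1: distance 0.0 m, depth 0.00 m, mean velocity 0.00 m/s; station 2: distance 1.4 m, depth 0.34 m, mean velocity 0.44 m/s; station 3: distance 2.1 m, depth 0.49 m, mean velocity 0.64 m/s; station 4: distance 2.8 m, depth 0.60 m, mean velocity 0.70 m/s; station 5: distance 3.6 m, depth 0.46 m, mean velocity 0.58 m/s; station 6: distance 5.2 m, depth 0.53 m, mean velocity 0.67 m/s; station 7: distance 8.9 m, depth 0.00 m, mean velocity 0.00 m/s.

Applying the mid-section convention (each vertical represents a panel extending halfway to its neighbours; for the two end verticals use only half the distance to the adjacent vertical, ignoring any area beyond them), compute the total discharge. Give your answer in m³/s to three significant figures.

1.95 m³/s

w_2 = (2.1 − 0.0)/2 = 1.05 m; q_2 = 0.44 × 0.34 × 1.05 = 0.1571 m³/s
w_3 = (2.8 − 1.4)/2 = 0.7 m; q_3 = 0.64 × 0.49 × 0.7 = 0.2195 m³/s
w_4 = (3.6 − 2.1)/2 = 0.75 m; q_4 = 0.70 × 0.60 × 0.75 = 0.3150 m³/s
w_5 = (5.2 − 2.8)/2 = 1.2 m; q_5 = 0.58 × 0.46 × 1.2 = 0.3202 m³/s
w_6 = (8.9 − 3.6)/2 = 2.65 m; q_6 = 0.67 × 0.53 × 2.65 = 0.9410 m³/s
Stations 1, 7 contribute zero (depth or velocity is 0).
Q = Σ qᵢ = 1.953 m³/s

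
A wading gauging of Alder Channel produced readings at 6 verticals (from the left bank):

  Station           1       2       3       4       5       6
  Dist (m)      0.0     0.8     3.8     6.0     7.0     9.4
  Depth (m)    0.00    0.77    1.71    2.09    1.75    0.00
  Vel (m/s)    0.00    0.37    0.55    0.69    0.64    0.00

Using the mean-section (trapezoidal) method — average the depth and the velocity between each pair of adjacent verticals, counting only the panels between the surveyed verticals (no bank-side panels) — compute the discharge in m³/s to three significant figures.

6.31 m³/s

Panel 1-2: Δb = 0.8 m, d̄ = (0.00+0.77)/2 = 0.385, v̄ = (0.00+0.37)/2 = 0.185 → q = 0.8×0.385×0.185 = 0.05698 m³/s
Panel 2-3: Δb = 3 m, d̄ = (0.77+1.71)/2 = 1.24, v̄ = (0.37+0.55)/2 = 0.46 → q = 3×1.24×0.46 = 1.711 m³/s
Panel 3-4: Δb = 2.2 m, d̄ = (1.71+2.09)/2 = 1.9, v̄ = (0.55+0.69)/2 = 0.62 → q = 2.2×1.9×0.62 = 2.592 m³/s
Panel 4-5: Δb = 1 m, d̄ = (2.09+1.75)/2 = 1.92, v̄ = (0.69+0.64)/2 = 0.665 → q = 1×1.92×0.665 = 1.277 m³/s
Panel 5-6: Δb = 2.4 m, d̄ = (1.75+0.00)/2 = 0.875, v̄ = (0.64+0.00)/2 = 0.32 → q = 2.4×0.875×0.32 = 0.6720 m³/s
Q = Σ q = 6.309 m³/s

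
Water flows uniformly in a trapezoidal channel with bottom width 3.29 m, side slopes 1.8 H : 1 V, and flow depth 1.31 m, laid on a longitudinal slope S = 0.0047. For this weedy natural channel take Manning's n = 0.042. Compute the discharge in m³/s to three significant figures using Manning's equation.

10.9 m³/s

A = (b + z·y)·y = (3.29 + 1.8×1.31)×1.31 = 7.399 m²
P = b + 2y√(1+z²) = 3.29 + 2×1.31×√(1+1.8²) = 8.685 m
R = A/P = 7.399/8.685 = 0.8519 m
Q = (1/n)·A·R^(2/3)·S^(1/2) = (1/0.042) × 7.399 × 0.8519^(2/3) × 0.0047^(1/2) = 10.85 m³/s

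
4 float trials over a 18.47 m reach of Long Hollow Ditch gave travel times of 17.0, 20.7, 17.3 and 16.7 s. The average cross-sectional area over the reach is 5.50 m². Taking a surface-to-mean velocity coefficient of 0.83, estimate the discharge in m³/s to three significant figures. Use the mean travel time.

4.70 m³/s

t̄ = (17.0 + 20.7 + 17.3 + 16.7) / 4 = 17.925 s
v_surface = L / t̄ = 18.47 / 17.925 = 1.030 m/s
v_mean = 0.83 × 1.030 = 0.8552 m/s
Q = A × v_mean = 5.50 × 0.8552 = 4.704 m³/s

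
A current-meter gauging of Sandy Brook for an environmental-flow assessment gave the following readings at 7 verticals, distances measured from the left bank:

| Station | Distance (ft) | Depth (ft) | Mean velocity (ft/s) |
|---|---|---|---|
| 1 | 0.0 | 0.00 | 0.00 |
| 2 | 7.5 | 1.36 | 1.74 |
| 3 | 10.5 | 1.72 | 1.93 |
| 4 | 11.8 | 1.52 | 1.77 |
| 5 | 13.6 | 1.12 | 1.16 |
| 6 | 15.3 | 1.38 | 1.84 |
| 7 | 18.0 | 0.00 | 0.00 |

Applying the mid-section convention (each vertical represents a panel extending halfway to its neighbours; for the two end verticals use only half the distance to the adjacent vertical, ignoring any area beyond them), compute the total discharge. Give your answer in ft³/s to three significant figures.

31.6 ft³/s

w_2 = (10.5 − 0.0)/2 = 5.25 ft; q_2 = 1.74 × 1.36 × 5.25 = 12.42 ft³/s
w_3 = (11.8 − 7.5)/2 = 2.15 ft; q_3 = 1.93 × 1.72 × 2.15 = 7.137 ft³/s
w_4 = (13.6 − 10.5)/2 = 1.55 ft; q_4 = 1.77 × 1.52 × 1.55 = 4.170 ft³/s
w_5 = (15.3 − 11.8)/2 = 1.75 ft; q_5 = 1.16 × 1.12 × 1.75 = 2.274 ft³/s
w_6 = (18.0 − 13.6)/2 = 2.2 ft; q_6 = 1.84 × 1.38 × 2.2 = 5.586 ft³/s
Stations 1, 7 contribute zero (depth or velocity is 0).
Q = Σ qᵢ = 31.59 ft³/s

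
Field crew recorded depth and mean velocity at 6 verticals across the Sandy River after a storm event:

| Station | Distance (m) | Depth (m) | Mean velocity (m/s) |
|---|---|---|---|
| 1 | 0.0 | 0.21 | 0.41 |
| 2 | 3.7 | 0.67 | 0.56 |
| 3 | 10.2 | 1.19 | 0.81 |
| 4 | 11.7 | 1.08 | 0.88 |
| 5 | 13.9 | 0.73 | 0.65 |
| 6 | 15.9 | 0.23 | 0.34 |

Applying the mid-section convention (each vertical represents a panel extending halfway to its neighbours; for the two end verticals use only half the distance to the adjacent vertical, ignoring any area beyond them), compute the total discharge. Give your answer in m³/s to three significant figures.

8.76 m³/s

w_1 = (3.7 − 0.0)/2 = 1.85 m; q_1 = 0.41 × 0.21 × 1.85 = 0.1593 m³/s
w_2 = (10.2 − 0.0)/2 = 5.1 m; q_2 = 0.56 × 0.67 × 5.1 = 1.914 m³/s
w_3 = (11.7 − 3.7)/2 = 4 m; q_3 = 0.81 × 1.19 × 4 = 3.856 m³/s
w_4 = (13.9 − 10.2)/2 = 1.85 m; q_4 = 0.88 × 1.08 × 1.85 = 1.758 m³/s
w_5 = (15.9 − 11.7)/2 = 2.1 m; q_5 = 0.65 × 0.73 × 2.1 = 0.9965 m³/s
w_6 = (15.9 − 13.9)/2 = 1 m; q_6 = 0.34 × 0.23 × 1 = 0.07820 m³/s
Q = Σ qᵢ = 8.761 m³/s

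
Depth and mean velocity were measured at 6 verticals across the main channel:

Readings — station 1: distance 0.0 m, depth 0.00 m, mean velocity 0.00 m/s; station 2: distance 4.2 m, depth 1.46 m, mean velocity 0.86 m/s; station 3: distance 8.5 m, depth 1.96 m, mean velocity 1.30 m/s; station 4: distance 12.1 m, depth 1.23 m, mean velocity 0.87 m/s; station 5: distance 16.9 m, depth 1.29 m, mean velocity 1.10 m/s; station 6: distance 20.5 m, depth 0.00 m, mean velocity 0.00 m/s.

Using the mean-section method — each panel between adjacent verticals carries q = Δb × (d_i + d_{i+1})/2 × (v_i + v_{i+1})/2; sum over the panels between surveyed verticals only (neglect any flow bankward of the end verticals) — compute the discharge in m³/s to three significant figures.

22.7 m³/s

Panel 1-2: Δb = 4.2 m, d̄ = (0.00+1.46)/2 = 0.73, v̄ = (0.00+0.86)/2 = 0.43 → q = 4.2×0.73×0.43 = 1.318 m³/s
Panel 2-3: Δb = 4.3 m, d̄ = (1.46+1.96)/2 = 1.71, v̄ = (0.86+1.30)/2 = 1.08 → q = 4.3×1.71×1.08 = 7.941 m³/s
Panel 3-4: Δb = 3.6 m, d̄ = (1.96+1.23)/2 = 1.595, v̄ = (1.30+0.87)/2 = 1.085 → q = 3.6×1.595×1.085 = 6.230 m³/s
Panel 4-5: Δb = 4.8 m, d̄ = (1.23+1.29)/2 = 1.26, v̄ = (0.87+1.10)/2 = 0.985 → q = 4.8×1.26×0.985 = 5.957 m³/s
Panel 5-6: Δb = 3.6 m, d̄ = (1.29+0.00)/2 = 0.645, v̄ = (1.10+0.00)/2 = 0.55 → q = 3.6×0.645×0.55 = 1.277 m³/s
Q = Σ q = 22.72 m³/s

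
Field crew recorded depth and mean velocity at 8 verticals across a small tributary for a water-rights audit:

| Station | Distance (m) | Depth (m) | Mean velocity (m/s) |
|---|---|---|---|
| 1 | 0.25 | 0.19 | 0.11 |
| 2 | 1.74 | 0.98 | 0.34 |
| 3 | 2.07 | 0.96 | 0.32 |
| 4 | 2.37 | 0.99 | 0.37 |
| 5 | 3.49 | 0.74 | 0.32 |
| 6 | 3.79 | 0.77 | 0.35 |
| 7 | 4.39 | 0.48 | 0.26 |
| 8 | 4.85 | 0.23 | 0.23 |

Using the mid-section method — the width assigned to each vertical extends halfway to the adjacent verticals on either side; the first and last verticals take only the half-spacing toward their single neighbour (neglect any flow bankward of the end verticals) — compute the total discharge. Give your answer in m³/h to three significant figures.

w_1 = (1.74 − 0.25)/2 = 0.745 m; q_1 = 0.11 × 0.19 × 0.745 = 0.01557 m³/s
w_2 = (2.07 − 0.25)/2 = 0.91 m; q_2 = 0.34 × 0.98 × 0.91 = 0.3032 m³/s
w_3 = (2.37 − 1.74)/2 = 0.315 m; q_3 = 0.32 × 0.96 × 0.315 = 0.09677 m³/s
w_4 = (3.49 − 2.07)/2 = 0.71 m; q_4 = 0.37 × 0.99 × 0.71 = 0.2601 m³/s
w_5 = (3.79 − 2.37)/2 = 0.71 m; q_5 = 0.32 × 0.74 × 0.71 = 0.1681 m³/s
w_6 = (4.39 − 3.49)/2 = 0.45 m; q_6 = 0.35 × 0.77 × 0.45 = 0.1213 m³/s
w_7 = (4.85 − 3.79)/2 = 0.53 m; q_7 = 0.26 × 0.48 × 0.53 = 0.06614 m³/s
w_8 = (4.85 − 4.39)/2 = 0.23 m; q_8 = 0.23 × 0.23 × 0.23 = 0.01217 m³/s
Q = Σ qᵢ = 1.043 m³/s
= 1.043 × 3600 = 3756 m³/h

3760 m³/h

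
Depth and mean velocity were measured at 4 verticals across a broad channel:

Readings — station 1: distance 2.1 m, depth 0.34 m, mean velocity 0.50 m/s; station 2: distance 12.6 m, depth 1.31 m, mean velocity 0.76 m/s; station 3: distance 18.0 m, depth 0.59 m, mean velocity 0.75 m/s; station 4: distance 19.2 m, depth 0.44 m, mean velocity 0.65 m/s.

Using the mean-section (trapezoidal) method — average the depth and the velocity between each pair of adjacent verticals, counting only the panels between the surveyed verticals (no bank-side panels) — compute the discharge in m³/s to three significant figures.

Panel 1-2: Δb = 10.5 m, d̄ = (0.34+1.31)/2 = 0.825, v̄ = (0.50+0.76)/2 = 0.63 → q = 10.5×0.825×0.63 = 5.457 m³/s
Panel 2-3: Δb = 5.4 m, d̄ = (1.31+0.59)/2 = 0.95, v̄ = (0.76+0.75)/2 = 0.755 → q = 5.4×0.95×0.755 = 3.873 m³/s
Panel 3-4: Δb = 1.2 m, d̄ = (0.59+0.44)/2 = 0.515, v̄ = (0.75+0.65)/2 = 0.7 → q = 1.2×0.515×0.7 = 0.4326 m³/s
Q = Σ q = 9.763 m³/s

9.76 m³/s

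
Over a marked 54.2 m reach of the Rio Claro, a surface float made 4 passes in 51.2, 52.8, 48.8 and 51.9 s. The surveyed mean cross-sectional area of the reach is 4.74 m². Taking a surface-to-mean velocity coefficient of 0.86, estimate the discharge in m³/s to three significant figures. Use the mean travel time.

4.32 m³/s

t̄ = (51.2 + 52.8 + 48.8 + 51.9) / 4 = 51.175 s
v_surface = L / t̄ = 54.2 / 51.175 = 1.059 m/s
v_mean = 0.86 × 1.059 = 0.9108 m/s
Q = A × v_mean = 4.74 × 0.9108 = 4.317 m³/s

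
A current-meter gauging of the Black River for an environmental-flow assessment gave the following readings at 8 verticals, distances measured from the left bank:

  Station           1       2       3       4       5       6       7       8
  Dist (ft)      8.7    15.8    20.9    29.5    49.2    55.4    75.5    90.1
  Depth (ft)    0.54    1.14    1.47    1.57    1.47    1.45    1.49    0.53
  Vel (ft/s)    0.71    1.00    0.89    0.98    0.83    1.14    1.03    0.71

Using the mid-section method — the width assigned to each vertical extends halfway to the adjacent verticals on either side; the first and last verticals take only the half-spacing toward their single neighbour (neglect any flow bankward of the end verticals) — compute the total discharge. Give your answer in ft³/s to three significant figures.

w_1 = (15.8 − 8.7)/2 = 3.55 ft; q_1 = 0.71 × 0.54 × 3.55 = 1.361 ft³/s
w_2 = (20.9 − 8.7)/2 = 6.1 ft; q_2 = 1.00 × 1.14 × 6.1 = 6.954 ft³/s
w_3 = (29.5 − 15.8)/2 = 6.85 ft; q_3 = 0.89 × 1.47 × 6.85 = 8.962 ft³/s
w_4 = (49.2 − 20.9)/2 = 14.15 ft; q_4 = 0.98 × 1.57 × 14.15 = 21.77 ft³/s
w_5 = (55.4 − 29.5)/2 = 12.95 ft; q_5 = 0.83 × 1.47 × 12.95 = 15.80 ft³/s
w_6 = (75.5 − 49.2)/2 = 13.15 ft; q_6 = 1.14 × 1.45 × 13.15 = 21.74 ft³/s
w_7 = (90.1 − 55.4)/2 = 17.35 ft; q_7 = 1.03 × 1.49 × 17.35 = 26.63 ft³/s
w_8 = (90.1 − 75.5)/2 = 7.3 ft; q_8 = 0.71 × 0.53 × 7.3 = 2.747 ft³/s
Q = Σ qᵢ = 106.0 ft³/s

106 ft³/s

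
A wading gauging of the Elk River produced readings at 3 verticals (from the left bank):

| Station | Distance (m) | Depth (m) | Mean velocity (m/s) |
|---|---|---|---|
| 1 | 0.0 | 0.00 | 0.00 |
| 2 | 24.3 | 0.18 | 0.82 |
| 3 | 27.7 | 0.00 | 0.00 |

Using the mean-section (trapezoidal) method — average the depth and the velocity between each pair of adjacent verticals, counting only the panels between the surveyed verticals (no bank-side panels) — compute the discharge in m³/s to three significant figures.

Panel 1-2: Δb = 24.3 m, d̄ = (0.00+0.18)/2 = 0.09, v̄ = (0.00+0.82)/2 = 0.41 → q = 24.3×0.09×0.41 = 0.8967 m³/s
Panel 2-3: Δb = 3.4 m, d̄ = (0.18+0.00)/2 = 0.09, v̄ = (0.82+0.00)/2 = 0.41 → q = 3.4×0.09×0.41 = 0.1255 m³/s
Q = Σ q = 1.022 m³/s

1.02 m³/s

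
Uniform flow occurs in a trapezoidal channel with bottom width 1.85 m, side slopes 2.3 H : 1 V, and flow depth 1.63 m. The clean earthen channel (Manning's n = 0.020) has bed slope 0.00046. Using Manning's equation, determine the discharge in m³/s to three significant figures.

A = (b + z·y)·y = (1.85 + 2.3×1.63)×1.63 = 9.126 m²
P = b + 2y√(1+z²) = 1.85 + 2×1.63×√(1+2.3²) = 10.03 m
R = A/P = 9.126/10.03 = 0.9103 m
Q = (1/n)·A·R^(2/3)·S^(1/2) = (1/0.020) × 9.126 × 0.9103^(2/3) × 0.00046^(1/2) = 9.192 m³/s

9.19 m³/s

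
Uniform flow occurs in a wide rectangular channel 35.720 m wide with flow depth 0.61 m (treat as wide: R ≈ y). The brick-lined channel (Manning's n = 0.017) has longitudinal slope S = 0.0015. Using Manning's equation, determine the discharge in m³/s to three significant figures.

35.7 m³/s

A = b·y = 35.720 × 0.61 = 21.79 m²
Wide channel: R ≈ y = 0.61 m
Q = (1/n)·A·R^(2/3)·S^(1/2) = (1/0.017) × 21.79 × 0.6100^(2/3) × 0.0015^(1/2) = 35.70 m³/s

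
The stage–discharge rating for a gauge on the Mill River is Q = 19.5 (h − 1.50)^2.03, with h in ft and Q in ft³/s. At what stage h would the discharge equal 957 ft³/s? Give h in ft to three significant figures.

8.31 ft

h − h₀ = (Q/C)^(1/b) = (957/19.5)^(1/2.03) = 6.807 ft
h = 1.50 + 6.807 = 8.307 ft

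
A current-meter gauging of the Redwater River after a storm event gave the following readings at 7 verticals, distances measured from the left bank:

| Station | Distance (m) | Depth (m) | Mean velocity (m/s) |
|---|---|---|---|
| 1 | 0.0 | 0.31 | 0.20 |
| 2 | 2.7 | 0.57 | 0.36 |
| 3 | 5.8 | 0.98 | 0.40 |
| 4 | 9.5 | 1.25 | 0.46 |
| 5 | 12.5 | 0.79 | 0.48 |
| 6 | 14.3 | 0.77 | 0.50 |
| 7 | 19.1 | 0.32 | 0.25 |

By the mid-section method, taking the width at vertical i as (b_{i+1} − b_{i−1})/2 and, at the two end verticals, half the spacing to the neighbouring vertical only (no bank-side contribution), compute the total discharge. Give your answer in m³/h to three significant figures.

w_1 = (2.7 − 0.0)/2 = 1.35 m; q_1 = 0.20 × 0.31 × 1.35 = 0.08370 m³/s
w_2 = (5.8 − 0.0)/2 = 2.9 m; q_2 = 0.36 × 0.57 × 2.9 = 0.5951 m³/s
w_3 = (9.5 − 2.7)/2 = 3.4 m; q_3 = 0.40 × 0.98 × 3.4 = 1.333 m³/s
w_4 = (12.5 − 5.8)/2 = 3.35 m; q_4 = 0.46 × 1.25 × 3.35 = 1.926 m³/s
w_5 = (14.3 − 9.5)/2 = 2.4 m; q_5 = 0.48 × 0.79 × 2.4 = 0.9101 m³/s
w_6 = (19.1 − 12.5)/2 = 3.3 m; q_6 = 0.50 × 0.77 × 3.3 = 1.271 m³/s
w_7 = (19.1 − 14.3)/2 = 2.4 m; q_7 = 0.25 × 0.32 × 2.4 = 0.1920 m³/s
Q = Σ qᵢ = 6.310 m³/s
= 6.310 × 3600 = 22720 m³/h

22700 m³/h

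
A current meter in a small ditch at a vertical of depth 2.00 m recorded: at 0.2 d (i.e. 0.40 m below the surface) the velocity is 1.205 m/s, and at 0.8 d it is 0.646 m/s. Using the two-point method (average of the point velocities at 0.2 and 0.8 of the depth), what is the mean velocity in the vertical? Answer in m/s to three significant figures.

v̄ = (1.205 + 0.646) / 2 = 0.9255 m/s

0.926 m/s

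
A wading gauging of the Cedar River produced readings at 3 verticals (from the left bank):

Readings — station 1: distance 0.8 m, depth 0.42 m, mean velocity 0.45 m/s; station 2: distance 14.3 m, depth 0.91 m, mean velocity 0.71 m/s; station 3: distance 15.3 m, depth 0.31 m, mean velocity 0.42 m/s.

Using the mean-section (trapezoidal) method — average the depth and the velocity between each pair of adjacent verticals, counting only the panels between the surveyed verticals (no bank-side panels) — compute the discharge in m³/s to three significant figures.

Panel 1-2: Δb = 13.5 m, d̄ = (0.42+0.91)/2 = 0.665, v̄ = (0.45+0.71)/2 = 0.58 → q = 13.5×0.665×0.58 = 5.207 m³/s
Panel 2-3: Δb = 1 m, d̄ = (0.91+0.31)/2 = 0.61, v̄ = (0.71+0.42)/2 = 0.565 → q = 1×0.61×0.565 = 0.3447 m³/s
Q = Σ q = 5.552 m³/s

5.55 m³/s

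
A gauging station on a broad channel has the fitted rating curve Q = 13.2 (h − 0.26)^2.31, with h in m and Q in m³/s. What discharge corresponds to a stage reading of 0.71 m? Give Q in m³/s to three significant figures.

2.09 m³/s

Q = 13.2 × (0.71 − 0.26)^2.31 = 13.2 × 0.45^2.31 = 2.087 m³/s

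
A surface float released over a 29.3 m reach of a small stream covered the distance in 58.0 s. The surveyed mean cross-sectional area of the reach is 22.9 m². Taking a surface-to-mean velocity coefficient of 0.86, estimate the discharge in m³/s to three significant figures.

v_surface = L / t̄ = 29.3 / 58 = 0.5052 m/s
v_mean = 0.86 × 0.5052 = 0.4344 m/s
Q = A × v_mean = 22.9 × 0.4344 = 9.949 m³/s

9.95 m³/s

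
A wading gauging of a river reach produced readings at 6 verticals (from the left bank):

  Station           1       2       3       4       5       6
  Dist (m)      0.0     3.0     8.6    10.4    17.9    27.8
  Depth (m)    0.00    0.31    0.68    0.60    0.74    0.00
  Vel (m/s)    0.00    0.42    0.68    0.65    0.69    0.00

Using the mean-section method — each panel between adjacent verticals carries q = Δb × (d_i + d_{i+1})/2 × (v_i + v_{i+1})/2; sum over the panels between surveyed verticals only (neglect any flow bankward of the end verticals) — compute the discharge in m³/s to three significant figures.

7.02 m³/s

Panel 1-2: Δb = 3 m, d̄ = (0.00+0.31)/2 = 0.155, v̄ = (0.00+0.42)/2 = 0.21 → q = 3×0.155×0.21 = 0.09765 m³/s
Panel 2-3: Δb = 5.6 m, d̄ = (0.31+0.68)/2 = 0.495, v̄ = (0.42+0.68)/2 = 0.55 → q = 5.6×0.495×0.55 = 1.525 m³/s
Panel 3-4: Δb = 1.8 m, d̄ = (0.68+0.60)/2 = 0.64, v̄ = (0.68+0.65)/2 = 0.665 → q = 1.8×0.64×0.665 = 0.7661 m³/s
Panel 4-5: Δb = 7.5 m, d̄ = (0.60+0.74)/2 = 0.67, v̄ = (0.65+0.69)/2 = 0.67 → q = 7.5×0.67×0.67 = 3.367 m³/s
Panel 5-6: Δb = 9.9 m, d̄ = (0.74+0.00)/2 = 0.37, v̄ = (0.69+0.00)/2 = 0.345 → q = 9.9×0.37×0.345 = 1.264 m³/s
Q = Σ q = 7.019 m³/s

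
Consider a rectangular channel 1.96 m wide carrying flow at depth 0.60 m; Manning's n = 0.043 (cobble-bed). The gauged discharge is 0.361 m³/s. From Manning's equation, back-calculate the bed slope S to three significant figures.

A = b·y = 1.96 × 0.60 = 1.176 m²
P = b + 2y = 1.96 + 2×0.60 = 3.160 m
R = A/P = 1.176/3.160 = 0.3722 m
S = (Q·n / (1·A·R^(2/3)))² = (0.361×0.043 / (1×1.176×0.5174))² = 0.0006509

0.000651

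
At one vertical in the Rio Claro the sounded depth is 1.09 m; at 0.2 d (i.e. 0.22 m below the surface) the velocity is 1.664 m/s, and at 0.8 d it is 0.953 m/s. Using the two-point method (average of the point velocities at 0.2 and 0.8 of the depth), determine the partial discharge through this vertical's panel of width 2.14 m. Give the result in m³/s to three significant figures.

v̄ = (1.664 + 0.953) / 2 = 1.309 m/s
q = v̄ × d × w = 1.309 × 1.09 × 2.14 = 3.052 m³/s

3.05 m³/s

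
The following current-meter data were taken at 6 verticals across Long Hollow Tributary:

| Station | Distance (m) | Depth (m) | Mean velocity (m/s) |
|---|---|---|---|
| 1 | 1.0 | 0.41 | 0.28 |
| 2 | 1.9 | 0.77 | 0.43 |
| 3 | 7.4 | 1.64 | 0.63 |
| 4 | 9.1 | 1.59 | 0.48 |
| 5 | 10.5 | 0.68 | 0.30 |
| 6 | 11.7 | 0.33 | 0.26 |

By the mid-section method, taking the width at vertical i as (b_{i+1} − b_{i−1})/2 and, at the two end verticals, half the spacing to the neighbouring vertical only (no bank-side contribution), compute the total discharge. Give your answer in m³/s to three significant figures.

w_1 = (1.9 − 1.0)/2 = 0.45 m; q_1 = 0.28 × 0.41 × 0.45 = 0.05166 m³/s
w_2 = (7.4 − 1.0)/2 = 3.2 m; q_2 = 0.43 × 0.77 × 3.2 = 1.060 m³/s
w_3 = (9.1 − 1.9)/2 = 3.6 m; q_3 = 0.63 × 1.64 × 3.6 = 3.720 m³/s
w_4 = (10.5 − 7.4)/2 = 1.55 m; q_4 = 0.48 × 1.59 × 1.55 = 1.183 m³/s
w_5 = (11.7 − 9.1)/2 = 1.3 m; q_5 = 0.30 × 0.68 × 1.3 = 0.2652 m³/s
w_6 = (11.7 − 10.5)/2 = 0.6 m; q_6 = 0.26 × 0.33 × 0.6 = 0.05148 m³/s
Q = Σ qᵢ = 6.330 m³/s

6.33 m³/s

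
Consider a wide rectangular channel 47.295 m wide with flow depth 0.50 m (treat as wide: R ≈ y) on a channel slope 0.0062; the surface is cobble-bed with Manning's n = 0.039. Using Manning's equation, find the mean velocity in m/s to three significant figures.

A = b·y = 47.295 × 0.50 = 23.65 m²
Wide channel: R ≈ y = 0.50 m
Q = (1/n)·A·R^(2/3)·S^(1/2) = (1/0.039) × 23.65 × 0.5000^(2/3) × 0.0062^(1/2) = 30.08 m³/s
V = Q/A = 30.08/23.65 = 1.272 m/s

1.27 m/s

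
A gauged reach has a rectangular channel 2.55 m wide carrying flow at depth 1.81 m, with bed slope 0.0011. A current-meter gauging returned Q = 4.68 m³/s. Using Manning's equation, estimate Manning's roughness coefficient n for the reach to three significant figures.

0.0270

A = b·y = 2.55 × 1.81 = 4.616 m²
P = b + 2y = 2.55 + 2×1.81 = 6.170 m
R = A/P = 4.616/6.170 = 0.7481 m
n = (1/Q)·A·R^(2/3)·S^(1/2) = (1/4.68) × 4.616 × 0.8241 × 0.03317 = 0.02695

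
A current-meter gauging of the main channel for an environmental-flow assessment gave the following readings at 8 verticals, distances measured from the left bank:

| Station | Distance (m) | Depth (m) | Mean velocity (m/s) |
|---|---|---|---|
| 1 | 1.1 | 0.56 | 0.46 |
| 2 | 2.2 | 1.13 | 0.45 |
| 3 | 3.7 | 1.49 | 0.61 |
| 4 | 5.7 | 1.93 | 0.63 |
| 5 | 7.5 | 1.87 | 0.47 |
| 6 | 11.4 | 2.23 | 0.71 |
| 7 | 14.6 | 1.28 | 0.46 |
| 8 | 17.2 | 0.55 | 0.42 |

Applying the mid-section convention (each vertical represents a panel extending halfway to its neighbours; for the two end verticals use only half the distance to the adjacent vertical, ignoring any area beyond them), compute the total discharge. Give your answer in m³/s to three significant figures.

14.8 m³/s

w_1 = (2.2 − 1.1)/2 = 0.55 m; q_1 = 0.46 × 0.56 × 0.55 = 0.1417 m³/s
w_2 = (3.7 − 1.1)/2 = 1.3 m; q_2 = 0.45 × 1.13 × 1.3 = 0.6611 m³/s
w_3 = (5.7 − 2.2)/2 = 1.75 m; q_3 = 0.61 × 1.49 × 1.75 = 1.591 m³/s
w_4 = (7.5 − 3.7)/2 = 1.9 m; q_4 = 0.63 × 1.93 × 1.9 = 2.310 m³/s
w_5 = (11.4 − 5.7)/2 = 2.85 m; q_5 = 0.47 × 1.87 × 2.85 = 2.505 m³/s
w_6 = (14.6 − 7.5)/2 = 3.55 m; q_6 = 0.71 × 2.23 × 3.55 = 5.621 m³/s
w_7 = (17.2 − 11.4)/2 = 2.9 m; q_7 = 0.46 × 1.28 × 2.9 = 1.708 m³/s
w_8 = (17.2 − 14.6)/2 = 1.3 m; q_8 = 0.42 × 0.55 × 1.3 = 0.3003 m³/s
Q = Σ qᵢ = 14.84 m³/s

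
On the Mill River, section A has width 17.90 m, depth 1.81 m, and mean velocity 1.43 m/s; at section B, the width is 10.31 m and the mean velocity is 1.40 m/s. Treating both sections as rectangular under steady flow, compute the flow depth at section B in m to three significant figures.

3.21 m

Q = A₁V₁ = (17.90×1.81) × 1.43 = 46.33 m³/s
d₂ = Q/(b₂ V₂) = 46.33/(10.31×1.40) = 3.210 m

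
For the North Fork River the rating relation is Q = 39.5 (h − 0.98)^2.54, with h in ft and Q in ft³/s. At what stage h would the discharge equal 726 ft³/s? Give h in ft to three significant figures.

4.13 ft

h − h₀ = (Q/C)^(1/b) = (726/39.5)^(1/2.54) = 3.146 ft
h = 0.98 + 3.146 = 4.126 ft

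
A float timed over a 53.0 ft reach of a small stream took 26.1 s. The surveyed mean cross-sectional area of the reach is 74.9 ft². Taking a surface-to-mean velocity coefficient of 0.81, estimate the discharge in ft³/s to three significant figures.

v_surface = L / t̄ = 53.0 / 26.1 = 2.031 ft/s
v_mean = 0.81 × 2.031 = 1.645 ft/s
Q = A × v_mean = 74.9 × 1.645 = 123.2 ft³/s

123 ft³/s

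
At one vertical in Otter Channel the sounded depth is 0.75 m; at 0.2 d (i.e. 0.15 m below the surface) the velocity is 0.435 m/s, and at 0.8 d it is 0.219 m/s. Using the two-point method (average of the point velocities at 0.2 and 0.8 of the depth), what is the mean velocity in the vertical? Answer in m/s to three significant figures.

v̄ = (0.435 + 0.219) / 2 = 0.3270 m/s

0.327 m/s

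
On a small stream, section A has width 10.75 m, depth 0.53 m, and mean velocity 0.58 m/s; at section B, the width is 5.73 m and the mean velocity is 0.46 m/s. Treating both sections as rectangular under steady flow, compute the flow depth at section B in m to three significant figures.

1.25 m

Q = A₁V₁ = (10.75×0.53) × 0.58 = 3.305 m³/s
d₂ = Q/(b₂ V₂) = 3.305/(5.73×0.46) = 1.254 m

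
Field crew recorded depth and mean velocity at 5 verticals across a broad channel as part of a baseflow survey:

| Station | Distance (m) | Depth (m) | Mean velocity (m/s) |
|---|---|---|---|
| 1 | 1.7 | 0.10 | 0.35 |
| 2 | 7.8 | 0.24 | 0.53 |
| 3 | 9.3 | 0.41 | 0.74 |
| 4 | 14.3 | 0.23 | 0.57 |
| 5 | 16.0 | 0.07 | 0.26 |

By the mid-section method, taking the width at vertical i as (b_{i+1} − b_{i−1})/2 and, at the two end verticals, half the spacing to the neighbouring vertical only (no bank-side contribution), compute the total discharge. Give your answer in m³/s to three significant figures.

2.03 m³/s

w_1 = (7.8 − 1.7)/2 = 3.05 m; q_1 = 0.35 × 0.10 × 3.05 = 0.1068 m³/s
w_2 = (9.3 − 1.7)/2 = 3.8 m; q_2 = 0.53 × 0.24 × 3.8 = 0.4834 m³/s
w_3 = (14.3 − 7.8)/2 = 3.25 m; q_3 = 0.74 × 0.41 × 3.25 = 0.9861 m³/s
w_4 = (16.0 − 9.3)/2 = 3.35 m; q_4 = 0.57 × 0.23 × 3.35 = 0.4392 m³/s
w_5 = (16.0 − 14.3)/2 = 0.85 m; q_5 = 0.26 × 0.07 × 0.85 = 0.01547 m³/s
Q = Σ qᵢ = 2.031 m³/s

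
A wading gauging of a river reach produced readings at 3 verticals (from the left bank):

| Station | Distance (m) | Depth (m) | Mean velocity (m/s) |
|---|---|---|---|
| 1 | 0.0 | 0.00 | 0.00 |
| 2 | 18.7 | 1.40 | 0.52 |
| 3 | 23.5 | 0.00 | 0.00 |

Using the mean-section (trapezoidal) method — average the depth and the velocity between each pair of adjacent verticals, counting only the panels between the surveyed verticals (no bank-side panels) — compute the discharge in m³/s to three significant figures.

4.28 m³/s

Panel 1-2: Δb = 18.7 m, d̄ = (0.00+1.40)/2 = 0.7, v̄ = (0.00+0.52)/2 = 0.26 → q = 18.7×0.7×0.26 = 3.403 m³/s
Panel 2-3: Δb = 4.8 m, d̄ = (1.40+0.00)/2 = 0.7, v̄ = (0.52+0.00)/2 = 0.26 → q = 4.8×0.7×0.26 = 0.8736 m³/s
Q = Σ q = 4.277 m³/s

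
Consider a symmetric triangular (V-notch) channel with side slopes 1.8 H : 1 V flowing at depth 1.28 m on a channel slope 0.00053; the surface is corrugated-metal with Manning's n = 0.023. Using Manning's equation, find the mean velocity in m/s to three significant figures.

0.680 m/s

A = z·y² = 1.8×1.28² = 2.949 m²
P = 2y√(1+z²) = 2×1.28×√(1+1.8²) = 5.271 m
R = A/P = 2.949/5.271 = 0.5595 m
Q = (1/n)·A·R^(2/3)·S^(1/2) = (1/0.023) × 2.949 × 0.5595^(2/3) × 0.00053^(1/2) = 2.004 m³/s
V = Q/A = 2.004/2.949 = 0.6796 m/s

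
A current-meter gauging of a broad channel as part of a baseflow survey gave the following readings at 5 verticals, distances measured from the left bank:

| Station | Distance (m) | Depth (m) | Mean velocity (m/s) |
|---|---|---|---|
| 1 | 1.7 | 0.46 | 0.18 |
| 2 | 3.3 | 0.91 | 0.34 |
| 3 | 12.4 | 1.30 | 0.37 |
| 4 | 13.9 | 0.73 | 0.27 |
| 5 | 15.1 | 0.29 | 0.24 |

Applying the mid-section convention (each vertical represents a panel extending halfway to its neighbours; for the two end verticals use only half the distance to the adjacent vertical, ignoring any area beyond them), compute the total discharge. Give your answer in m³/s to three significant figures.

4.58 m³/s

w_1 = (3.3 − 1.7)/2 = 0.8 m; q_1 = 0.18 × 0.46 × 0.8 = 0.06624 m³/s
w_2 = (12.4 − 1.7)/2 = 5.35 m; q_2 = 0.34 × 0.91 × 5.35 = 1.655 m³/s
w_3 = (13.9 − 3.3)/2 = 5.3 m; q_3 = 0.37 × 1.30 × 5.3 = 2.549 m³/s
w_4 = (15.1 − 12.4)/2 = 1.35 m; q_4 = 0.27 × 0.73 × 1.35 = 0.2661 m³/s
w_5 = (15.1 − 13.9)/2 = 0.6 m; q_5 = 0.24 × 0.29 × 0.6 = 0.04176 m³/s
Q = Σ qᵢ = 4.579 m³/s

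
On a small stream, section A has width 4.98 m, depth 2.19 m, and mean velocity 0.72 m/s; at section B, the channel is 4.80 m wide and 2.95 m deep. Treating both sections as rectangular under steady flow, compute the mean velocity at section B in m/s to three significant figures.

0.555 m/s

Q = A₁V₁ = (4.98×2.19) × 0.72 = 7.852 m³/s
A₂ = 4.80 × 2.95 = 14.16 m²
V₂ = Q/A₂ = 7.852/14.16 = 0.5546 m/s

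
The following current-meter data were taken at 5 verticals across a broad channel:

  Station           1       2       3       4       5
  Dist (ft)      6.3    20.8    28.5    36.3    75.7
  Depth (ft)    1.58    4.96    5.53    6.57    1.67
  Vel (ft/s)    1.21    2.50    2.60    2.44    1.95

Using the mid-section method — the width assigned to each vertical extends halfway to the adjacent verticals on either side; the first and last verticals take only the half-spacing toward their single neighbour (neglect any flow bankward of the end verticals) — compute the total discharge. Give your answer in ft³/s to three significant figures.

705 ft³/s

w_1 = (20.8 − 6.3)/2 = 7.25 ft; q_1 = 1.21 × 1.58 × 7.25 = 13.86 ft³/s
w_2 = (28.5 − 6.3)/2 = 11.1 ft; q_2 = 2.50 × 4.96 × 11.1 = 137.6 ft³/s
w_3 = (36.3 − 20.8)/2 = 7.75 ft; q_3 = 2.60 × 5.53 × 7.75 = 111.4 ft³/s
w_4 = (75.7 − 28.5)/2 = 23.6 ft; q_4 = 2.44 × 6.57 × 23.6 = 378.3 ft³/s
w_5 = (75.7 − 36.3)/2 = 19.7 ft; q_5 = 1.95 × 1.67 × 19.7 = 64.15 ft³/s
Q = Σ qᵢ = 705.4 ft³/s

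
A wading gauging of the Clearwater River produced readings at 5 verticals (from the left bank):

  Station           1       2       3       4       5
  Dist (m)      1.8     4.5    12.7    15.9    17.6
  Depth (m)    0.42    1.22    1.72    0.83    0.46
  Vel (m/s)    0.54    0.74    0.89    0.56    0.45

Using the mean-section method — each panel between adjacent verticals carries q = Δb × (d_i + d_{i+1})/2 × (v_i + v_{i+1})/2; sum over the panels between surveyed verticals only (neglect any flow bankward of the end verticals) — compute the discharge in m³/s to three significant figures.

Panel 1-2: Δb = 2.7 m, d̄ = (0.42+1.22)/2 = 0.82, v̄ = (0.54+0.74)/2 = 0.64 → q = 2.7×0.82×0.64 = 1.417 m³/s
Panel 2-3: Δb = 8.2 m, d̄ = (1.22+1.72)/2 = 1.47, v̄ = (0.74+0.89)/2 = 0.815 → q = 8.2×1.47×0.815 = 9.824 m³/s
Panel 3-4: Δb = 3.2 m, d̄ = (1.72+0.83)/2 = 1.275, v̄ = (0.89+0.56)/2 = 0.725 → q = 3.2×1.275×0.725 = 2.958 m³/s
Panel 4-5: Δb = 1.7 m, d̄ = (0.83+0.46)/2 = 0.645, v̄ = (0.56+0.45)/2 = 0.505 → q = 1.7×0.645×0.505 = 0.5537 m³/s
Q = Σ q = 14.75 m³/s

14.8 m³/s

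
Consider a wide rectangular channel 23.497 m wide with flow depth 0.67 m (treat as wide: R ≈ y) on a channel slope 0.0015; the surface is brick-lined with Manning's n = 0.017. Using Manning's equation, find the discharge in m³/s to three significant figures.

A = b·y = 23.497 × 0.67 = 15.74 m²
Wide channel: R ≈ y = 0.67 m
Q = (1/n)·A·R^(2/3)·S^(1/2) = (1/0.017) × 15.74 × 0.6700^(2/3) × 0.0015^(1/2) = 27.46 m³/s

27.5 m³/s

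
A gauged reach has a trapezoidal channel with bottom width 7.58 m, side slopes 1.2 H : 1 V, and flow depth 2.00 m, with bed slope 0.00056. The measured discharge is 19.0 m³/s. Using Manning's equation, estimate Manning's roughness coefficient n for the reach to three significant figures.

A = (b + z·y)·y = (7.58 + 1.2×2.00)×2.00 = 19.96 m²
P = b + 2y√(1+z²) = 7.58 + 2×2.00×√(1+1.2²) = 13.83 m
R = A/P = 19.96/13.83 = 1.443 m
n = (1/Q)·A·R^(2/3)·S^(1/2) = (1/19.0) × 19.96 × 1.277 × 0.02366 = 0.03175

0.0318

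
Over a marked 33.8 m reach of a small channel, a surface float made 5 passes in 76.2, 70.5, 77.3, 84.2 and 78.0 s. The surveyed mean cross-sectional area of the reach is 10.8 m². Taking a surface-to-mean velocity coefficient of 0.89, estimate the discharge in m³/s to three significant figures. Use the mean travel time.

4.21 m³/s

t̄ = (76.2 + 70.5 + 77.3 + 84.2 + 78.0) / 5 = 77.24 s
v_surface = L / t̄ = 33.8 / 77.24 = 0.4376 m/s
v_mean = 0.89 × 0.4376 = 0.3895 m/s
Q = A × v_mean = 10.8 × 0.3895 = 4.206 m³/s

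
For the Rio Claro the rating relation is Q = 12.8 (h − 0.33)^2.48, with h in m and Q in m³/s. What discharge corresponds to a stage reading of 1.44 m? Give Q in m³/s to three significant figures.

Q = 12.8 × (1.44 − 0.33)^2.48 = 12.8 × 1.11^2.48 = 16.58 m³/s

16.6 m³/s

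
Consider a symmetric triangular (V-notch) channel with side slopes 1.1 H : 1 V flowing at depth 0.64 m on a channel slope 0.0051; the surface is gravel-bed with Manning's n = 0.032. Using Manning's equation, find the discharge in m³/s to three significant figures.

0.385 m³/s

A = z·y² = 1.1×0.64² = 0.4506 m²
P = 2y√(1+z²) = 2×0.64×√(1+1.1²) = 1.903 m
R = A/P = 0.4506/1.903 = 0.2368 m
Q = (1/n)·A·R^(2/3)·S^(1/2) = (1/0.032) × 0.4506 × 0.2368^(2/3) × 0.0051^(1/2) = 0.3848 m³/s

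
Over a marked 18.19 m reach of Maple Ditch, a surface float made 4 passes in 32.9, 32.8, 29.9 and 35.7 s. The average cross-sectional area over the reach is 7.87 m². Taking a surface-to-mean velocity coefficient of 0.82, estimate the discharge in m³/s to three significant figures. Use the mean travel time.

t̄ = (32.9 + 32.8 + 29.9 + 35.7) / 4 = 32.825 s
v_surface = L / t̄ = 18.19 / 32.825 = 0.5542 m/s
v_mean = 0.82 × 0.5542 = 0.4544 m/s
Q = A × v_mean = 7.87 × 0.4544 = 3.576 m³/s

3.58 m³/s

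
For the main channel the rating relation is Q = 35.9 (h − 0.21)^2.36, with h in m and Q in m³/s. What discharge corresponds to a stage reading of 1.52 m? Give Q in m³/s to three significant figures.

67.9 m³/s

Q = 35.9 × (1.52 − 0.21)^2.36 = 35.9 × 1.31^2.36 = 67.90 m³/s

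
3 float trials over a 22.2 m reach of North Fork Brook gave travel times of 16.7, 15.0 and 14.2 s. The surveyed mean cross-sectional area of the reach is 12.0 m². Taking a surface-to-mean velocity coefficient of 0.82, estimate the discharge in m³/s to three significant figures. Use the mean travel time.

14.3 m³/s

t̄ = (16.7 + 15.0 + 14.2) / 3 = 15.3 s
v_surface = L / t̄ = 22.2 / 15.3 = 1.451 m/s
v_mean = 0.82 × 1.451 = 1.190 m/s
Q = A × v_mean = 12.0 × 1.190 = 14.28 m³/s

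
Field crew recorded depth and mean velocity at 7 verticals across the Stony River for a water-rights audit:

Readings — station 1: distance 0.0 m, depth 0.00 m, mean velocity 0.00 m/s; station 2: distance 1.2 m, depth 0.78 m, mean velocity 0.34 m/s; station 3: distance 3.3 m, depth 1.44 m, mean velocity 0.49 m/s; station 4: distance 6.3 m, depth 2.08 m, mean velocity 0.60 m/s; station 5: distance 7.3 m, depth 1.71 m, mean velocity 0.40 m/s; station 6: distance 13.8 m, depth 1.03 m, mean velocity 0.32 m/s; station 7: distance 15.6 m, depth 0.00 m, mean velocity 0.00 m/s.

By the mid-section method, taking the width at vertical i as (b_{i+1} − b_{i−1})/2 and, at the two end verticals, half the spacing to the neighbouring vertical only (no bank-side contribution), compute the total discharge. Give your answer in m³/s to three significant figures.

8.67 m³/s

w_2 = (3.3 − 0.0)/2 = 1.65 m; q_2 = 0.34 × 0.78 × 1.65 = 0.4376 m³/s
w_3 = (6.3 − 1.2)/2 = 2.55 m; q_3 = 0.49 × 1.44 × 2.55 = 1.799 m³/s
w_4 = (7.3 − 3.3)/2 = 2 m; q_4 = 0.60 × 2.08 × 2 = 2.496 m³/s
w_5 = (13.8 − 6.3)/2 = 3.75 m; q_5 = 0.40 × 1.71 × 3.75 = 2.565 m³/s
w_6 = (15.6 − 7.3)/2 = 4.15 m; q_6 = 0.32 × 1.03 × 4.15 = 1.368 m³/s
Stations 1, 7 contribute zero (depth or velocity is 0).
Q = Σ qᵢ = 8.666 m³/s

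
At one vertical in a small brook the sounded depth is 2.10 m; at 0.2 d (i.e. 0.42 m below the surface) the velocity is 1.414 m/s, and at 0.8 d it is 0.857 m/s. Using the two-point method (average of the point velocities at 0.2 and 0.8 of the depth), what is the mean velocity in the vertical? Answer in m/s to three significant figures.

v̄ = (1.414 + 0.857) / 2 = 1.136 m/s

1.14 m/s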